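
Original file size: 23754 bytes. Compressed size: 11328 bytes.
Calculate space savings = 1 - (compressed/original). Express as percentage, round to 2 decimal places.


ratio = compressed/original = 11328/23754 = 0.476888
savings = 1 - ratio = 1 - 0.476888 = 0.523112
as a percentage: 0.523112 * 100 = 52.31%

Space savings = 1 - 11328/23754 = 52.31%


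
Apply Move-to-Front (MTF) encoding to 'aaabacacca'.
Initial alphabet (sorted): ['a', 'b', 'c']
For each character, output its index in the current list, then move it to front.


MTF encoding:
'a': index 0 in ['a', 'b', 'c'] -> ['a', 'b', 'c']
'a': index 0 in ['a', 'b', 'c'] -> ['a', 'b', 'c']
'a': index 0 in ['a', 'b', 'c'] -> ['a', 'b', 'c']
'b': index 1 in ['a', 'b', 'c'] -> ['b', 'a', 'c']
'a': index 1 in ['b', 'a', 'c'] -> ['a', 'b', 'c']
'c': index 2 in ['a', 'b', 'c'] -> ['c', 'a', 'b']
'a': index 1 in ['c', 'a', 'b'] -> ['a', 'c', 'b']
'c': index 1 in ['a', 'c', 'b'] -> ['c', 'a', 'b']
'c': index 0 in ['c', 'a', 'b'] -> ['c', 'a', 'b']
'a': index 1 in ['c', 'a', 'b'] -> ['a', 'c', 'b']


Output: [0, 0, 0, 1, 1, 2, 1, 1, 0, 1]


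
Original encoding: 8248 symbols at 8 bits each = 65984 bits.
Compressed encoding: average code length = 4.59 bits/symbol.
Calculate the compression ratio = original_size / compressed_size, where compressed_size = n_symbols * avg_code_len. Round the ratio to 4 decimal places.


original_size = n_symbols * orig_bits = 8248 * 8 = 65984 bits
compressed_size = n_symbols * avg_code_len = 8248 * 4.59 = 37858.32 bits
ratio = original_size / compressed_size = 65984 / 37858.32 = 1.7429

Compression ratio = 1.7429


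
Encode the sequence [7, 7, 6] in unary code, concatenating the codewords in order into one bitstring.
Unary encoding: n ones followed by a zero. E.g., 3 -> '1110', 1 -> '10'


Encode each number as n ones followed by a terminating 0:
  7 -> 11111110 (8 bits)
  7 -> 11111110 (8 bits)
  6 -> 1111110 (7 bits)
Total length = 8 + 8 + 7 = 23 bits.

Unary([7, 7, 6]) = 11111110111111101111110 (23 bits)


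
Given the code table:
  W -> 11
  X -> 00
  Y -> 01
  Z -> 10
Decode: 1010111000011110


Decoding:
10 -> Z
10 -> Z
11 -> W
10 -> Z
00 -> X
01 -> Y
11 -> W
10 -> Z


Result: ZZWZXYWZ


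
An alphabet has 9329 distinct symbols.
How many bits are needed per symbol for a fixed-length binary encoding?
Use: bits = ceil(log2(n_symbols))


log2(9329) = 13.1875
Bracket: 2^13 = 8192 < 9329 <= 2^14 = 16384
So ceil(log2(9329)) = 14

bits = ceil(log2(9329)) = ceil(13.1875) = 14 bits


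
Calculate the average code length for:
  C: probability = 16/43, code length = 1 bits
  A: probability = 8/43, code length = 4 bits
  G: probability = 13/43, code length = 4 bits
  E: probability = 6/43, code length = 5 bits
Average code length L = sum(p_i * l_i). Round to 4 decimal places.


Weighted contributions p_i * l_i:
  C: (16/43) * 1 = 16/43
  A: (8/43) * 4 = 32/43
  G: (13/43) * 4 = 52/43
  E: (6/43) * 5 = 30/43
Sum = (16 + 32 + 52 + 30)/43 = 130/43

L = 130/43 = 3.0233 bits/symbol


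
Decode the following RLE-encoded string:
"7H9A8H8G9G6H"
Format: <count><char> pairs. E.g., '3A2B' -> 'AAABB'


Expanding each <count><char> pair:
  7H -> 'HHHHHHH'
  9A -> 'AAAAAAAAA'
  8H -> 'HHHHHHHH'
  8G -> 'GGGGGGGG'
  9G -> 'GGGGGGGGG'
  6H -> 'HHHHHH'

Decoded = HHHHHHHAAAAAAAAAHHHHHHHHGGGGGGGGGGGGGGGGGHHHHHH


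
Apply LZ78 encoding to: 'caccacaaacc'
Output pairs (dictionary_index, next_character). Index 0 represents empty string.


LZ78 encoding steps:
Dictionary: {0: ''}
Step 1: w='' (idx 0), next='c' -> output (0, 'c'), add 'c' as idx 1
Step 2: w='' (idx 0), next='a' -> output (0, 'a'), add 'a' as idx 2
Step 3: w='c' (idx 1), next='c' -> output (1, 'c'), add 'cc' as idx 3
Step 4: w='a' (idx 2), next='c' -> output (2, 'c'), add 'ac' as idx 4
Step 5: w='a' (idx 2), next='a' -> output (2, 'a'), add 'aa' as idx 5
Step 6: w='ac' (idx 4), next='c' -> output (4, 'c'), add 'acc' as idx 6


Encoded: [(0, 'c'), (0, 'a'), (1, 'c'), (2, 'c'), (2, 'a'), (4, 'c')]


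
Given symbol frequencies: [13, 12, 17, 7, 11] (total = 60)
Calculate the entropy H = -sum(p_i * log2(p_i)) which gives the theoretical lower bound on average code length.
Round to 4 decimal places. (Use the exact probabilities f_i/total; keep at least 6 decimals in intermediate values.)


Per-symbol terms -p_i * log2(p_i) with p_i = f_i/60:
  p = 13/60 = 0.216667: log2(p) = -2.206451, -p*log2(p) = 0.478064
  p = 12/60 = 0.200000: log2(p) = -2.321928, -p*log2(p) = 0.464386
  p = 17/60 = 0.283333: log2(p) = -1.819428, -p*log2(p) = 0.515505
  p = 7/60 = 0.116667: log2(p) = -3.099536, -p*log2(p) = 0.361612
  p = 11/60 = 0.183333: log2(p) = -2.447459, -p*log2(p) = 0.448701
H = 0.478064 + 0.464386 + 0.515505 + 0.361612 + 0.448701 = 2.268268

H = 2.2683 bits/symbol


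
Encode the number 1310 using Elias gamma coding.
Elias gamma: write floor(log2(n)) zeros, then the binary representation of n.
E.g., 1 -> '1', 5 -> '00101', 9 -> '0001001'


num_bits = floor(log2(1310)) + 1 = 11
leading_zeros = num_bits - 1 = 10
binary(1310) = 10100011110

Elias gamma(1310) = '0000000000' + '10100011110' = 000000000010100011110 (21 bits)


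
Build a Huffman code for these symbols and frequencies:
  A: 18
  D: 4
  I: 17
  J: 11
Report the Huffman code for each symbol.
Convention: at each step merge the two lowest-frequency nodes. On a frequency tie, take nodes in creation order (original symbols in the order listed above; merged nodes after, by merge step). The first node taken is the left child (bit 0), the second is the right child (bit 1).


Huffman tree construction:
Step 1: Merge D(4) + J(11) = 15
Step 2: Merge (D+J)(15) + I(17) = 32
Step 3: Merge A(18) + ((D+J)+I)(32) = 50
Read each symbol's code off the tree from the root (left child = 0, right child = 1).

Codes:
  A: 0 (length 1)
  D: 100 (length 3)
  I: 11 (length 2)
  J: 101 (length 3)
Average code length: 97/50 = 1.9400 bits/symbol


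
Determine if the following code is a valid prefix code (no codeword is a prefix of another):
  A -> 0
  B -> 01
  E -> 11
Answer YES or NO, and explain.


Checking each pair (does one codeword prefix another?):
  A='0' vs B='01': prefix -- VIOLATION

NO -- this is NOT a valid prefix code. A (0) is a prefix of B (01).


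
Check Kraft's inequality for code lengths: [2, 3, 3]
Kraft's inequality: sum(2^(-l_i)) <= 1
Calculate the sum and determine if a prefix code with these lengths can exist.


Sum = 2^(-2) + 2^(-3) + 2^(-3)
    = 0.25 + 0.125 + 0.125
    = 4/8 = 0.5
Since 0.5 <= 1, Kraft's inequality IS satisfied.
A prefix code with these lengths CAN exist.

Kraft sum = 0.5. Satisfied.


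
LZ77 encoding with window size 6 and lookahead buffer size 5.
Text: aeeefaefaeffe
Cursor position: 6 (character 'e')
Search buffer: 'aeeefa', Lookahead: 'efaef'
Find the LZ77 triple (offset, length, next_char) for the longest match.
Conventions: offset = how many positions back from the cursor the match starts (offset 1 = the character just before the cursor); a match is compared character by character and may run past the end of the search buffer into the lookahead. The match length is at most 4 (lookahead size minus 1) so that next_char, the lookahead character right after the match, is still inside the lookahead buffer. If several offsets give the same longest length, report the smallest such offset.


Try each offset into the search buffer:
  offset=1 (pos 5, char 'a'): match length 0
  offset=2 (pos 4, char 'f'): match length 0
  offset=3 (pos 3, char 'e'): match length 4
  offset=4 (pos 2, char 'e'): match length 1
  offset=5 (pos 1, char 'e'): match length 1
  offset=6 (pos 0, char 'a'): match length 0
Longest match has length 4 at offset 3.
next_char = character at position 6 + 4 = 10 -> 'f'

Best match: offset=3, length=4 (matching 'efae' starting at position 3)
LZ77 triple: (3, 4, 'f')


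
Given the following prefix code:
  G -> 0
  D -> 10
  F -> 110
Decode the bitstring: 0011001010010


Decoding step by step:
Bits 0 -> G
Bits 0 -> G
Bits 110 -> F
Bits 0 -> G
Bits 10 -> D
Bits 10 -> D
Bits 0 -> G
Bits 10 -> D


Decoded message: GGFGDDGD


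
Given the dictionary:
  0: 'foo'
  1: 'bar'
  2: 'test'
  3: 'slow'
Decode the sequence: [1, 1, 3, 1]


Look up each index in the dictionary:
  1 -> 'bar'
  1 -> 'bar'
  3 -> 'slow'
  1 -> 'bar'

Decoded: "bar bar slow bar"


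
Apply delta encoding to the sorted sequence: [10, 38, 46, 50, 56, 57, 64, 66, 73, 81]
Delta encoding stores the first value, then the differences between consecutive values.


First value: 10
Deltas:
  38 - 10 = 28
  46 - 38 = 8
  50 - 46 = 4
  56 - 50 = 6
  57 - 56 = 1
  64 - 57 = 7
  66 - 64 = 2
  73 - 66 = 7
  81 - 73 = 8


Delta encoded: [10, 28, 8, 4, 6, 1, 7, 2, 7, 8]


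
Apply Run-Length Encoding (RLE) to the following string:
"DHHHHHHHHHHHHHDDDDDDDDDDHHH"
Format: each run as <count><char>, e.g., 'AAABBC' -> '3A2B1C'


Scanning runs left to right:
  i=0: run of 'D' x 1 -> '1D'
  i=1: run of 'H' x 13 -> '13H'
  i=14: run of 'D' x 10 -> '10D'
  i=24: run of 'H' x 3 -> '3H'

RLE = 1D13H10D3H


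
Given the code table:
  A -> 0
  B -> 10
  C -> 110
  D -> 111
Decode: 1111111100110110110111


Decoding:
111 -> D
111 -> D
110 -> C
0 -> A
110 -> C
110 -> C
110 -> C
111 -> D


Result: DDCACCCD


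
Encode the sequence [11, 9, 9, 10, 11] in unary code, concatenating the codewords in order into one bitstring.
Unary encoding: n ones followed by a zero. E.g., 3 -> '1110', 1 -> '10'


Encode each number as n ones followed by a terminating 0:
  11 -> 111111111110 (12 bits)
  9 -> 1111111110 (10 bits)
  9 -> 1111111110 (10 bits)
  10 -> 11111111110 (11 bits)
  11 -> 111111111110 (12 bits)
Total length = 12 + 10 + 10 + 11 + 12 = 55 bits.

Unary([11, 9, 9, 10, 11]) = 1111111111101111111110111111111011111111110111111111110 (55 bits)


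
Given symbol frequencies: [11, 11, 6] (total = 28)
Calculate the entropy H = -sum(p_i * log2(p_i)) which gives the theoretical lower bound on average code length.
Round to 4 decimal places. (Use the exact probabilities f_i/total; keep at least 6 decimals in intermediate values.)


Per-symbol terms -p_i * log2(p_i) with p_i = f_i/28:
  p = 11/28 = 0.392857: log2(p) = -1.347923, -p*log2(p) = 0.529541
  p = 11/28 = 0.392857: log2(p) = -1.347923, -p*log2(p) = 0.529541
  p = 6/28 = 0.214286: log2(p) = -2.222392, -p*log2(p) = 0.476227
H = 0.529541 + 0.529541 + 0.476227 = 1.535309

H = 1.5353 bits/symbol


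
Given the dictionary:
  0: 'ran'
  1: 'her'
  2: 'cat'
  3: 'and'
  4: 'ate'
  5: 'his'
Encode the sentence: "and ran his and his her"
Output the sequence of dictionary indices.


Look up each word in the dictionary:
  'and' -> 3
  'ran' -> 0
  'his' -> 5
  'and' -> 3
  'his' -> 5
  'her' -> 1

Encoded: [3, 0, 5, 3, 5, 1]


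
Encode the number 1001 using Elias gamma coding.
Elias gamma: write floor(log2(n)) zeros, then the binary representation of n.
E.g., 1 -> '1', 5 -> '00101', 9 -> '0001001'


num_bits = floor(log2(1001)) + 1 = 10
leading_zeros = num_bits - 1 = 9
binary(1001) = 1111101001

Elias gamma(1001) = '000000000' + '1111101001' = 0000000001111101001 (19 bits)


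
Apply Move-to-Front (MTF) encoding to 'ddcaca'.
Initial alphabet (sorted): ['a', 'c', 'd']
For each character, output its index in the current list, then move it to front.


MTF encoding:
'd': index 2 in ['a', 'c', 'd'] -> ['d', 'a', 'c']
'd': index 0 in ['d', 'a', 'c'] -> ['d', 'a', 'c']
'c': index 2 in ['d', 'a', 'c'] -> ['c', 'd', 'a']
'a': index 2 in ['c', 'd', 'a'] -> ['a', 'c', 'd']
'c': index 1 in ['a', 'c', 'd'] -> ['c', 'a', 'd']
'a': index 1 in ['c', 'a', 'd'] -> ['a', 'c', 'd']


Output: [2, 0, 2, 2, 1, 1]


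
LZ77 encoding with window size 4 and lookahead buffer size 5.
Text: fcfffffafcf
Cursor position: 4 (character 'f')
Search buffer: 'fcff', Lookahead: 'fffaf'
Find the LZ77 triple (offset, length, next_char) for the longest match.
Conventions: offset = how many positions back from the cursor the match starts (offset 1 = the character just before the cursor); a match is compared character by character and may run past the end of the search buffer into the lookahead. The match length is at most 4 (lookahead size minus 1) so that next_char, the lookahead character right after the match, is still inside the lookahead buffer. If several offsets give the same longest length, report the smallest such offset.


Try each offset into the search buffer:
  offset=1 (pos 3, char 'f'): match length 3
  offset=2 (pos 2, char 'f'): match length 3
  offset=3 (pos 1, char 'c'): match length 0
  offset=4 (pos 0, char 'f'): match length 1
Longest match has length 3, found at offsets 1, 2; take the smallest, offset 1.
next_char = character at position 4 + 3 = 7 -> 'a'

Best match: offset=1, length=3 (matching 'fff' starting at position 3)
LZ77 triple: (1, 3, 'a')


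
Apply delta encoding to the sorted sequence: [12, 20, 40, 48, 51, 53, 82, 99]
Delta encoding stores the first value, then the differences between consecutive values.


First value: 12
Deltas:
  20 - 12 = 8
  40 - 20 = 20
  48 - 40 = 8
  51 - 48 = 3
  53 - 51 = 2
  82 - 53 = 29
  99 - 82 = 17


Delta encoded: [12, 8, 20, 8, 3, 2, 29, 17]


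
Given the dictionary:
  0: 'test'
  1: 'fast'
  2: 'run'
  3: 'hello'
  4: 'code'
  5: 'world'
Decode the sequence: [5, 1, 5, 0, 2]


Look up each index in the dictionary:
  5 -> 'world'
  1 -> 'fast'
  5 -> 'world'
  0 -> 'test'
  2 -> 'run'

Decoded: "world fast world test run"


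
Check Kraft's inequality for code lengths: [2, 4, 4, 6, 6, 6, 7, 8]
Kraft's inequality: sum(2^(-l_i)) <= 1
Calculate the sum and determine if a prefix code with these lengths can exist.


Sum = 2^(-2) + 2^(-4) + 2^(-4) + 2^(-6) + 2^(-6) + 2^(-6) + 2^(-7) + 2^(-8)
    = 0.25 + 0.0625 + 0.0625 + 0.015625 + 0.015625 + 0.015625 + 0.0078125 + 0.00390625
    = 111/256 = 0.43359375
Since 0.43359375 <= 1, Kraft's inequality IS satisfied.
A prefix code with these lengths CAN exist.

Kraft sum = 0.43359375. Satisfied.


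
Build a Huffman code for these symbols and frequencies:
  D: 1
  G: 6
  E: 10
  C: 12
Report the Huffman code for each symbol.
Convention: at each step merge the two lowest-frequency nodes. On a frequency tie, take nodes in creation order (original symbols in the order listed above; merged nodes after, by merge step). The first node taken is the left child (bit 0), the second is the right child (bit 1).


Huffman tree construction:
Step 1: Merge D(1) + G(6) = 7
Step 2: Merge (D+G)(7) + E(10) = 17
Step 3: Merge C(12) + ((D+G)+E)(17) = 29
Read each symbol's code off the tree from the root (left child = 0, right child = 1).

Codes:
  D: 100 (length 3)
  G: 101 (length 3)
  E: 11 (length 2)
  C: 0 (length 1)
Average code length: 53/29 = 1.8276 bits/symbol


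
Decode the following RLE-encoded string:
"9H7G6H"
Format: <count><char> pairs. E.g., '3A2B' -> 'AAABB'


Expanding each <count><char> pair:
  9H -> 'HHHHHHHHH'
  7G -> 'GGGGGGG'
  6H -> 'HHHHHH'

Decoded = HHHHHHHHHGGGGGGGHHHHHH


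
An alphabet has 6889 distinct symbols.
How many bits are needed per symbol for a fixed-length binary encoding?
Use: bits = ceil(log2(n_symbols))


log2(6889) = 12.7501
Bracket: 2^12 = 4096 < 6889 <= 2^13 = 8192
So ceil(log2(6889)) = 13

bits = ceil(log2(6889)) = ceil(12.7501) = 13 bits


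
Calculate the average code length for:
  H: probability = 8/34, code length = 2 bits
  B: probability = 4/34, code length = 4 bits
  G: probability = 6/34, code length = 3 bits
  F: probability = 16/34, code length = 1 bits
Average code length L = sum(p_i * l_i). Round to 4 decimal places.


Weighted contributions p_i * l_i:
  H: (8/34) * 2 = 16/34
  B: (4/34) * 4 = 16/34
  G: (6/34) * 3 = 18/34
  F: (16/34) * 1 = 16/34
Sum = (16 + 16 + 18 + 16)/34 = 66/34

L = 66/34 = 1.9412 bits/symbol


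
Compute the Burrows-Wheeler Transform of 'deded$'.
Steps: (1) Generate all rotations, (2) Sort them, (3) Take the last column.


Rotations (sorted):
  0: $deded -> last char: d
  1: d$dede -> last char: e
  2: ded$de -> last char: e
  3: deded$ -> last char: $
  4: ed$ded -> last char: d
  5: eded$d -> last char: d


BWT = dee$dd


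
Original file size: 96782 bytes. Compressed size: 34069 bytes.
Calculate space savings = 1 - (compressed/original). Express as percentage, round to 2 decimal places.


ratio = compressed/original = 34069/96782 = 0.352018
savings = 1 - ratio = 1 - 0.352018 = 0.647982
as a percentage: 0.647982 * 100 = 64.8%

Space savings = 1 - 34069/96782 = 64.8%


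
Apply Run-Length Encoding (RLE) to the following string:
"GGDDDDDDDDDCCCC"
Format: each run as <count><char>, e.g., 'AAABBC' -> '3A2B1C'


Scanning runs left to right:
  i=0: run of 'G' x 2 -> '2G'
  i=2: run of 'D' x 9 -> '9D'
  i=11: run of 'C' x 4 -> '4C'

RLE = 2G9D4C


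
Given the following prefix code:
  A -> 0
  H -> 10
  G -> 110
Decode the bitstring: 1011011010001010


Decoding step by step:
Bits 10 -> H
Bits 110 -> G
Bits 110 -> G
Bits 10 -> H
Bits 0 -> A
Bits 0 -> A
Bits 10 -> H
Bits 10 -> H


Decoded message: HGGHAAHH


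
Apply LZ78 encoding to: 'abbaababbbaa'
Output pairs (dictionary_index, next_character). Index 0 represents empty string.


LZ78 encoding steps:
Dictionary: {0: ''}
Step 1: w='' (idx 0), next='a' -> output (0, 'a'), add 'a' as idx 1
Step 2: w='' (idx 0), next='b' -> output (0, 'b'), add 'b' as idx 2
Step 3: w='b' (idx 2), next='a' -> output (2, 'a'), add 'ba' as idx 3
Step 4: w='a' (idx 1), next='b' -> output (1, 'b'), add 'ab' as idx 4
Step 5: w='ab' (idx 4), next='b' -> output (4, 'b'), add 'abb' as idx 5
Step 6: w='ba' (idx 3), next='a' -> output (3, 'a'), add 'baa' as idx 6


Encoded: [(0, 'a'), (0, 'b'), (2, 'a'), (1, 'b'), (4, 'b'), (3, 'a')]


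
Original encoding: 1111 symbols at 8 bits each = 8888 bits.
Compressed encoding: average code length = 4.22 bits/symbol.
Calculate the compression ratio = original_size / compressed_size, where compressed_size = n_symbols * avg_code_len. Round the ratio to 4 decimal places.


original_size = n_symbols * orig_bits = 1111 * 8 = 8888 bits
compressed_size = n_symbols * avg_code_len = 1111 * 4.22 = 4688.42 bits
ratio = original_size / compressed_size = 8888 / 4688.42 = 1.8957

Compression ratio = 1.8957


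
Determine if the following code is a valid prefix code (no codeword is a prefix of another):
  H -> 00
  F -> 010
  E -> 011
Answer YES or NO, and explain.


Checking each pair (does one codeword prefix another?):
  H='00' vs F='010': no prefix
  H='00' vs E='011': no prefix
  F='010' vs H='00': no prefix
  F='010' vs E='011': no prefix
  E='011' vs H='00': no prefix
  E='011' vs F='010': no prefix
No violation found over all pairs.

YES -- this is a valid prefix code. No codeword is a prefix of any other codeword.


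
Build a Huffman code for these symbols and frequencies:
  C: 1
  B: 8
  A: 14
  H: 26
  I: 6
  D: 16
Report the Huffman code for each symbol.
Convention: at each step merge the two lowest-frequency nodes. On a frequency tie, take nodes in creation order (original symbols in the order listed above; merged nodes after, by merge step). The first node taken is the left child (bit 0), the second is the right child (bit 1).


Huffman tree construction:
Step 1: Merge C(1) + I(6) = 7
Step 2: Merge (C+I)(7) + B(8) = 15
Step 3: Merge A(14) + ((C+I)+B)(15) = 29
Step 4: Merge D(16) + H(26) = 42
Step 5: Merge (A+((C+I)+B))(29) + (D+H)(42) = 71
Read each symbol's code off the tree from the root (left child = 0, right child = 1).

Codes:
  C: 0100 (length 4)
  B: 011 (length 3)
  A: 00 (length 2)
  H: 11 (length 2)
  I: 0101 (length 4)
  D: 10 (length 2)
Average code length: 164/71 = 2.3099 bits/symbol


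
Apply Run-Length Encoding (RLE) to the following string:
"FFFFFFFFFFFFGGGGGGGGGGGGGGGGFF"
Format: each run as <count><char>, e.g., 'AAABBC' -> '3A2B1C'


Scanning runs left to right:
  i=0: run of 'F' x 12 -> '12F'
  i=12: run of 'G' x 16 -> '16G'
  i=28: run of 'F' x 2 -> '2F'

RLE = 12F16G2F


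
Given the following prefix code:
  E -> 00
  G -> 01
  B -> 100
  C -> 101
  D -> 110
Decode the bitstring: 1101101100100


Decoding step by step:
Bits 110 -> D
Bits 110 -> D
Bits 110 -> D
Bits 01 -> G
Bits 00 -> E


Decoded message: DDDGE


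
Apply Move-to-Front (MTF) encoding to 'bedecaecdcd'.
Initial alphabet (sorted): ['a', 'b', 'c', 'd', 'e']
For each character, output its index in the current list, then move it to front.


MTF encoding:
'b': index 1 in ['a', 'b', 'c', 'd', 'e'] -> ['b', 'a', 'c', 'd', 'e']
'e': index 4 in ['b', 'a', 'c', 'd', 'e'] -> ['e', 'b', 'a', 'c', 'd']
'd': index 4 in ['e', 'b', 'a', 'c', 'd'] -> ['d', 'e', 'b', 'a', 'c']
'e': index 1 in ['d', 'e', 'b', 'a', 'c'] -> ['e', 'd', 'b', 'a', 'c']
'c': index 4 in ['e', 'd', 'b', 'a', 'c'] -> ['c', 'e', 'd', 'b', 'a']
'a': index 4 in ['c', 'e', 'd', 'b', 'a'] -> ['a', 'c', 'e', 'd', 'b']
'e': index 2 in ['a', 'c', 'e', 'd', 'b'] -> ['e', 'a', 'c', 'd', 'b']
'c': index 2 in ['e', 'a', 'c', 'd', 'b'] -> ['c', 'e', 'a', 'd', 'b']
'd': index 3 in ['c', 'e', 'a', 'd', 'b'] -> ['d', 'c', 'e', 'a', 'b']
'c': index 1 in ['d', 'c', 'e', 'a', 'b'] -> ['c', 'd', 'e', 'a', 'b']
'd': index 1 in ['c', 'd', 'e', 'a', 'b'] -> ['d', 'c', 'e', 'a', 'b']


Output: [1, 4, 4, 1, 4, 4, 2, 2, 3, 1, 1]


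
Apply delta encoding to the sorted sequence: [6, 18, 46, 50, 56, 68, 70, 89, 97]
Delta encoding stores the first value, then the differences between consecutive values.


First value: 6
Deltas:
  18 - 6 = 12
  46 - 18 = 28
  50 - 46 = 4
  56 - 50 = 6
  68 - 56 = 12
  70 - 68 = 2
  89 - 70 = 19
  97 - 89 = 8


Delta encoded: [6, 12, 28, 4, 6, 12, 2, 19, 8]


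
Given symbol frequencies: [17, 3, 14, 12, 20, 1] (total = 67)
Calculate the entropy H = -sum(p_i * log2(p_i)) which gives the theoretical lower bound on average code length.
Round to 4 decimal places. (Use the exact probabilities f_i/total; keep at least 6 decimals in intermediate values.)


Per-symbol terms -p_i * log2(p_i) with p_i = f_i/67:
  p = 17/67 = 0.253731: log2(p) = -1.978626, -p*log2(p) = 0.502040
  p = 3/67 = 0.044776: log2(p) = -4.481127, -p*log2(p) = 0.200647
  p = 14/67 = 0.208955: log2(p) = -2.258734, -p*log2(p) = 0.471974
  p = 12/67 = 0.179104: log2(p) = -2.481127, -p*log2(p) = 0.444381
  p = 20/67 = 0.298507: log2(p) = -1.744161, -p*log2(p) = 0.520645
  p = 1/67 = 0.014925: log2(p) = -6.066089, -p*log2(p) = 0.090539
H = 0.502040 + 0.200647 + 0.471974 + 0.444381 + 0.520645 + 0.090539 = 2.230226

H = 2.2302 bits/symbol


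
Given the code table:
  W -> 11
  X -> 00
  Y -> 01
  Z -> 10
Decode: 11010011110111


Decoding:
11 -> W
01 -> Y
00 -> X
11 -> W
11 -> W
01 -> Y
11 -> W


Result: WYXWWYW


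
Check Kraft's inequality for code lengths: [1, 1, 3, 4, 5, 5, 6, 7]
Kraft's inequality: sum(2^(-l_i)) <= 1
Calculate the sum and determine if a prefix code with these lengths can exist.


Sum = 2^(-1) + 2^(-1) + 2^(-3) + 2^(-4) + 2^(-5) + 2^(-5) + 2^(-6) + 2^(-7)
    = 0.5 + 0.5 + 0.125 + 0.0625 + 0.03125 + 0.03125 + 0.015625 + 0.0078125
    = 163/128 = 1.2734375
Since 1.2734375 > 1, Kraft's inequality is NOT satisfied.
A prefix code with these lengths CANNOT exist.

Kraft sum = 1.2734375. Not satisfied.


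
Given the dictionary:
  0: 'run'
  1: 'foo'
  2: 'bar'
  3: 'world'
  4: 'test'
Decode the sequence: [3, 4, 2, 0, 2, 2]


Look up each index in the dictionary:
  3 -> 'world'
  4 -> 'test'
  2 -> 'bar'
  0 -> 'run'
  2 -> 'bar'
  2 -> 'bar'

Decoded: "world test bar run bar bar"


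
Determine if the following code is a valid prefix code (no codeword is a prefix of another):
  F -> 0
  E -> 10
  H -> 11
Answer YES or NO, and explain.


Checking each pair (does one codeword prefix another?):
  F='0' vs E='10': no prefix
  F='0' vs H='11': no prefix
  E='10' vs F='0': no prefix
  E='10' vs H='11': no prefix
  H='11' vs F='0': no prefix
  H='11' vs E='10': no prefix
No violation found over all pairs.

YES -- this is a valid prefix code. No codeword is a prefix of any other codeword.


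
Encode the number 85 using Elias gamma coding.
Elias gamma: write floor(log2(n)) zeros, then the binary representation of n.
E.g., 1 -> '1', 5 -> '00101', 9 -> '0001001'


num_bits = floor(log2(85)) + 1 = 7
leading_zeros = num_bits - 1 = 6
binary(85) = 1010101

Elias gamma(85) = '000000' + '1010101' = 0000001010101 (13 bits)


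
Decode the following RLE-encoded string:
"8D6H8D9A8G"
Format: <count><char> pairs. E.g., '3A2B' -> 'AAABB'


Expanding each <count><char> pair:
  8D -> 'DDDDDDDD'
  6H -> 'HHHHHH'
  8D -> 'DDDDDDDD'
  9A -> 'AAAAAAAAA'
  8G -> 'GGGGGGGG'

Decoded = DDDDDDDDHHHHHHDDDDDDDDAAAAAAAAAGGGGGGGG


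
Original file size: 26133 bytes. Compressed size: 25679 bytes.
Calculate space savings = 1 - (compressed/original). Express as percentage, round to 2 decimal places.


ratio = compressed/original = 25679/26133 = 0.982627
savings = 1 - ratio = 1 - 0.982627 = 0.017373
as a percentage: 0.017373 * 100 = 1.74%

Space savings = 1 - 25679/26133 = 1.74%


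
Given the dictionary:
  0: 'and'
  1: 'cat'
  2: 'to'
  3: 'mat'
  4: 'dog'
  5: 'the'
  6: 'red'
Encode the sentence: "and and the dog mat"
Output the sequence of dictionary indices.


Look up each word in the dictionary:
  'and' -> 0
  'and' -> 0
  'the' -> 5
  'dog' -> 4
  'mat' -> 3

Encoded: [0, 0, 5, 4, 3]


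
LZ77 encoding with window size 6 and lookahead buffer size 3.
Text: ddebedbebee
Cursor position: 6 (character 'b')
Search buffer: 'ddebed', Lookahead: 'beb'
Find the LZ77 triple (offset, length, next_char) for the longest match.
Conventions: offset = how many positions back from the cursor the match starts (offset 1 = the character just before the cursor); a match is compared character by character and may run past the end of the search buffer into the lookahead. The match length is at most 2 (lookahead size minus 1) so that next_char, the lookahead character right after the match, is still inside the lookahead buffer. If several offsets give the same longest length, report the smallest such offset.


Try each offset into the search buffer:
  offset=1 (pos 5, char 'd'): match length 0
  offset=2 (pos 4, char 'e'): match length 0
  offset=3 (pos 3, char 'b'): match length 2
  offset=4 (pos 2, char 'e'): match length 0
  offset=5 (pos 1, char 'd'): match length 0
  offset=6 (pos 0, char 'd'): match length 0
Longest match has length 2 at offset 3.
next_char = character at position 6 + 2 = 8 -> 'b'

Best match: offset=3, length=2 (matching 'be' starting at position 3)
LZ77 triple: (3, 2, 'b')


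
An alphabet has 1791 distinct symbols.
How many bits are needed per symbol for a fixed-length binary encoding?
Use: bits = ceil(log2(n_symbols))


log2(1791) = 10.8065
Bracket: 2^10 = 1024 < 1791 <= 2^11 = 2048
So ceil(log2(1791)) = 11

bits = ceil(log2(1791)) = ceil(10.8065) = 11 bits


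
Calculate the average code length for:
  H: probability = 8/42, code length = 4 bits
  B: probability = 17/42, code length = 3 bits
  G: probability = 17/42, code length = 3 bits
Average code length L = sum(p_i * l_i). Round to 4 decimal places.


Weighted contributions p_i * l_i:
  H: (8/42) * 4 = 32/42
  B: (17/42) * 3 = 51/42
  G: (17/42) * 3 = 51/42
Sum = (32 + 51 + 51)/42 = 134/42

L = 134/42 = 3.1905 bits/symbol


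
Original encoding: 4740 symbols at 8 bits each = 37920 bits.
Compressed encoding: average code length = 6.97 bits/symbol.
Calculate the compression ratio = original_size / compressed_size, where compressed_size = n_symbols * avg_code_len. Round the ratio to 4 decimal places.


original_size = n_symbols * orig_bits = 4740 * 8 = 37920 bits
compressed_size = n_symbols * avg_code_len = 4740 * 6.97 = 33037.8 bits
ratio = original_size / compressed_size = 37920 / 33037.8 = 1.1478

Compression ratio = 1.1478


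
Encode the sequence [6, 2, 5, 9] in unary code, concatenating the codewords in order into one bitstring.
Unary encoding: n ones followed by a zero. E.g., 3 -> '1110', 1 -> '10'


Encode each number as n ones followed by a terminating 0:
  6 -> 1111110 (7 bits)
  2 -> 110 (3 bits)
  5 -> 111110 (6 bits)
  9 -> 1111111110 (10 bits)
Total length = 7 + 3 + 6 + 10 = 26 bits.

Unary([6, 2, 5, 9]) = 11111101101111101111111110 (26 bits)


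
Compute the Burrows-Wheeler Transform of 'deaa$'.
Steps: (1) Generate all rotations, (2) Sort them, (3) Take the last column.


Rotations (sorted):
  0: $deaa -> last char: a
  1: a$dea -> last char: a
  2: aa$de -> last char: e
  3: deaa$ -> last char: $
  4: eaa$d -> last char: d


BWT = aae$d


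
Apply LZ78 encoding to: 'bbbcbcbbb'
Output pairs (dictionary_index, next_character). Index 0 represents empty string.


LZ78 encoding steps:
Dictionary: {0: ''}
Step 1: w='' (idx 0), next='b' -> output (0, 'b'), add 'b' as idx 1
Step 2: w='b' (idx 1), next='b' -> output (1, 'b'), add 'bb' as idx 2
Step 3: w='' (idx 0), next='c' -> output (0, 'c'), add 'c' as idx 3
Step 4: w='b' (idx 1), next='c' -> output (1, 'c'), add 'bc' as idx 4
Step 5: w='bb' (idx 2), next='b' -> output (2, 'b'), add 'bbb' as idx 5


Encoded: [(0, 'b'), (1, 'b'), (0, 'c'), (1, 'c'), (2, 'b')]


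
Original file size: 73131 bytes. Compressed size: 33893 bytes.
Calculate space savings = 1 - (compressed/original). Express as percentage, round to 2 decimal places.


ratio = compressed/original = 33893/73131 = 0.463456
savings = 1 - ratio = 1 - 0.463456 = 0.536544
as a percentage: 0.536544 * 100 = 53.65%

Space savings = 1 - 33893/73131 = 53.65%


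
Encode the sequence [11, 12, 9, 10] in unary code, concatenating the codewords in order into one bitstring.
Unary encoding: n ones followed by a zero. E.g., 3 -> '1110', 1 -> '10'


Encode each number as n ones followed by a terminating 0:
  11 -> 111111111110 (12 bits)
  12 -> 1111111111110 (13 bits)
  9 -> 1111111110 (10 bits)
  10 -> 11111111110 (11 bits)
Total length = 12 + 13 + 10 + 11 = 46 bits.

Unary([11, 12, 9, 10]) = 1111111111101111111111110111111111011111111110 (46 bits)


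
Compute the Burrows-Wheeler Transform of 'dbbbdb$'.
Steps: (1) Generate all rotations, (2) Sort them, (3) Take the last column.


Rotations (sorted):
  0: $dbbbdb -> last char: b
  1: b$dbbbd -> last char: d
  2: bbbdb$d -> last char: d
  3: bbdb$db -> last char: b
  4: bdb$dbb -> last char: b
  5: db$dbbb -> last char: b
  6: dbbbdb$ -> last char: $


BWT = bddbbb$


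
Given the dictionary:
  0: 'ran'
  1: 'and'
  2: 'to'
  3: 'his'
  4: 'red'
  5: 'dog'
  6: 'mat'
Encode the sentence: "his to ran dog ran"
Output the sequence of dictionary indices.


Look up each word in the dictionary:
  'his' -> 3
  'to' -> 2
  'ran' -> 0
  'dog' -> 5
  'ran' -> 0

Encoded: [3, 2, 0, 5, 0]


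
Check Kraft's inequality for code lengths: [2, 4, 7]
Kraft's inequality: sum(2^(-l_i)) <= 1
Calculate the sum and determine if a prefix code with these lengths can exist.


Sum = 2^(-2) + 2^(-4) + 2^(-7)
    = 0.25 + 0.0625 + 0.0078125
    = 41/128 = 0.3203125
Since 0.3203125 <= 1, Kraft's inequality IS satisfied.
A prefix code with these lengths CAN exist.

Kraft sum = 0.3203125. Satisfied.


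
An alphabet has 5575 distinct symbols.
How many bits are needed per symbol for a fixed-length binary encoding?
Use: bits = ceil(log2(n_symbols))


log2(5575) = 12.4448
Bracket: 2^12 = 4096 < 5575 <= 2^13 = 8192
So ceil(log2(5575)) = 13

bits = ceil(log2(5575)) = ceil(12.4448) = 13 bits


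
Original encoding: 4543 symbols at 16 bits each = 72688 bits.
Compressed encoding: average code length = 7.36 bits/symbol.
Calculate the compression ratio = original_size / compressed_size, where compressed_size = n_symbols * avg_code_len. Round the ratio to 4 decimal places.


original_size = n_symbols * orig_bits = 4543 * 16 = 72688 bits
compressed_size = n_symbols * avg_code_len = 4543 * 7.36 = 33436.48 bits
ratio = original_size / compressed_size = 72688 / 33436.48 = 2.1739

Compression ratio = 2.1739


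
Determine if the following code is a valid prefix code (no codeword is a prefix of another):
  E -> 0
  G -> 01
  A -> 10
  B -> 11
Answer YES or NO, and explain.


Checking each pair (does one codeword prefix another?):
  E='0' vs G='01': prefix -- VIOLATION

NO -- this is NOT a valid prefix code. E (0) is a prefix of G (01).


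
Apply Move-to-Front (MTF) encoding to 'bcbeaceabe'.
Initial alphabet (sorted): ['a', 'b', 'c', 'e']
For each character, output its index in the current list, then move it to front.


MTF encoding:
'b': index 1 in ['a', 'b', 'c', 'e'] -> ['b', 'a', 'c', 'e']
'c': index 2 in ['b', 'a', 'c', 'e'] -> ['c', 'b', 'a', 'e']
'b': index 1 in ['c', 'b', 'a', 'e'] -> ['b', 'c', 'a', 'e']
'e': index 3 in ['b', 'c', 'a', 'e'] -> ['e', 'b', 'c', 'a']
'a': index 3 in ['e', 'b', 'c', 'a'] -> ['a', 'e', 'b', 'c']
'c': index 3 in ['a', 'e', 'b', 'c'] -> ['c', 'a', 'e', 'b']
'e': index 2 in ['c', 'a', 'e', 'b'] -> ['e', 'c', 'a', 'b']
'a': index 2 in ['e', 'c', 'a', 'b'] -> ['a', 'e', 'c', 'b']
'b': index 3 in ['a', 'e', 'c', 'b'] -> ['b', 'a', 'e', 'c']
'e': index 2 in ['b', 'a', 'e', 'c'] -> ['e', 'b', 'a', 'c']


Output: [1, 2, 1, 3, 3, 3, 2, 2, 3, 2]


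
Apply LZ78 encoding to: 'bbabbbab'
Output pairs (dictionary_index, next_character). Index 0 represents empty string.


LZ78 encoding steps:
Dictionary: {0: ''}
Step 1: w='' (idx 0), next='b' -> output (0, 'b'), add 'b' as idx 1
Step 2: w='b' (idx 1), next='a' -> output (1, 'a'), add 'ba' as idx 2
Step 3: w='b' (idx 1), next='b' -> output (1, 'b'), add 'bb' as idx 3
Step 4: w='ba' (idx 2), next='b' -> output (2, 'b'), add 'bab' as idx 4


Encoded: [(0, 'b'), (1, 'a'), (1, 'b'), (2, 'b')]


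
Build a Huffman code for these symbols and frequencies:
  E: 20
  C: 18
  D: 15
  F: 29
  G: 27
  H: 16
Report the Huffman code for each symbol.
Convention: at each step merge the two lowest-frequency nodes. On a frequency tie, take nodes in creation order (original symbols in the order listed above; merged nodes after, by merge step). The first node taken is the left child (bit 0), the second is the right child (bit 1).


Huffman tree construction:
Step 1: Merge D(15) + H(16) = 31
Step 2: Merge C(18) + E(20) = 38
Step 3: Merge G(27) + F(29) = 56
Step 4: Merge (D+H)(31) + (C+E)(38) = 69
Step 5: Merge (G+F)(56) + ((D+H)+(C+E))(69) = 125
Read each symbol's code off the tree from the root (left child = 0, right child = 1).

Codes:
  E: 111 (length 3)
  C: 110 (length 3)
  D: 100 (length 3)
  F: 01 (length 2)
  G: 00 (length 2)
  H: 101 (length 3)
Average code length: 319/125 = 2.5520 bits/symbol


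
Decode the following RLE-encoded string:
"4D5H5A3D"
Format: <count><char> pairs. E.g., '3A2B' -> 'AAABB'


Expanding each <count><char> pair:
  4D -> 'DDDD'
  5H -> 'HHHHH'
  5A -> 'AAAAA'
  3D -> 'DDD'

Decoded = DDDDHHHHHAAAAADDD


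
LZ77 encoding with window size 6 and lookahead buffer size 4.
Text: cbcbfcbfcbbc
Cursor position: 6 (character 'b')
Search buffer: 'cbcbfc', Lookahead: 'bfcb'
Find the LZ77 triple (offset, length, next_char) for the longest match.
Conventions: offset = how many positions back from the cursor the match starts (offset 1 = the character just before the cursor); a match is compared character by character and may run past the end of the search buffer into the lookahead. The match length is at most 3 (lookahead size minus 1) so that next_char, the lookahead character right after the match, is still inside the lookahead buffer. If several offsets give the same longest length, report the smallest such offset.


Try each offset into the search buffer:
  offset=1 (pos 5, char 'c'): match length 0
  offset=2 (pos 4, char 'f'): match length 0
  offset=3 (pos 3, char 'b'): match length 3
  offset=4 (pos 2, char 'c'): match length 0
  offset=5 (pos 1, char 'b'): match length 1
  offset=6 (pos 0, char 'c'): match length 0
Longest match has length 3 at offset 3.
next_char = character at position 6 + 3 = 9 -> 'b'

Best match: offset=3, length=3 (matching 'bfc' starting at position 3)
LZ77 triple: (3, 3, 'b')


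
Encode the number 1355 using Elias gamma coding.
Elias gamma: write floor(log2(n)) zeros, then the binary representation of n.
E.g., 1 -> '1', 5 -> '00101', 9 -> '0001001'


num_bits = floor(log2(1355)) + 1 = 11
leading_zeros = num_bits - 1 = 10
binary(1355) = 10101001011

Elias gamma(1355) = '0000000000' + '10101001011' = 000000000010101001011 (21 bits)


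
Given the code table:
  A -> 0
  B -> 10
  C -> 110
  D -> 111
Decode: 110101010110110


Decoding:
110 -> C
10 -> B
10 -> B
10 -> B
110 -> C
110 -> C


Result: CBBBCC


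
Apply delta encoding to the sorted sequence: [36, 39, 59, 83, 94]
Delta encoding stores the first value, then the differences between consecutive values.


First value: 36
Deltas:
  39 - 36 = 3
  59 - 39 = 20
  83 - 59 = 24
  94 - 83 = 11


Delta encoded: [36, 3, 20, 24, 11]


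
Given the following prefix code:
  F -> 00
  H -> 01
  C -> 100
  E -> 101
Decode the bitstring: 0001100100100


Decoding step by step:
Bits 00 -> F
Bits 01 -> H
Bits 100 -> C
Bits 100 -> C
Bits 100 -> C


Decoded message: FHCCC


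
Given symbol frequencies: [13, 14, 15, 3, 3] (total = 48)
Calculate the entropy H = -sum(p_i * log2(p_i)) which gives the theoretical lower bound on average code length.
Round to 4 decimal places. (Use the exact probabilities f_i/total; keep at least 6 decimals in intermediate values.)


Per-symbol terms -p_i * log2(p_i) with p_i = f_i/48:
  p = 13/48 = 0.270833: log2(p) = -1.884523, -p*log2(p) = 0.510392
  p = 14/48 = 0.291667: log2(p) = -1.777608, -p*log2(p) = 0.518469
  p = 15/48 = 0.312500: log2(p) = -1.678072, -p*log2(p) = 0.524397
  p = 3/48 = 0.062500: log2(p) = -4.000000, -p*log2(p) = 0.250000
  p = 3/48 = 0.062500: log2(p) = -4.000000, -p*log2(p) = 0.250000
H = 0.510392 + 0.518469 + 0.524397 + 0.250000 + 0.250000 = 2.053258

H = 2.0533 bits/symbol


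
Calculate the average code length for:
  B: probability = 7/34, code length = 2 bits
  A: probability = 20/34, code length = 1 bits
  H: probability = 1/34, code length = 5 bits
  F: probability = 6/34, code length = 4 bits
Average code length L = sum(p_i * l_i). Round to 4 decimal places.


Weighted contributions p_i * l_i:
  B: (7/34) * 2 = 14/34
  A: (20/34) * 1 = 20/34
  H: (1/34) * 5 = 5/34
  F: (6/34) * 4 = 24/34
Sum = (14 + 20 + 5 + 24)/34 = 63/34

L = 63/34 = 1.8529 bits/symbol


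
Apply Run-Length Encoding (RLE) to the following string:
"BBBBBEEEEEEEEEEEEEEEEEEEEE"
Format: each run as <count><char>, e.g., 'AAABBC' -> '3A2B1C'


Scanning runs left to right:
  i=0: run of 'B' x 5 -> '5B'
  i=5: run of 'E' x 21 -> '21E'

RLE = 5B21E


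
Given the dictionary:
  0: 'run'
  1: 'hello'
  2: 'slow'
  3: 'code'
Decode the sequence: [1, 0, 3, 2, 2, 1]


Look up each index in the dictionary:
  1 -> 'hello'
  0 -> 'run'
  3 -> 'code'
  2 -> 'slow'
  2 -> 'slow'
  1 -> 'hello'

Decoded: "hello run code slow slow hello"


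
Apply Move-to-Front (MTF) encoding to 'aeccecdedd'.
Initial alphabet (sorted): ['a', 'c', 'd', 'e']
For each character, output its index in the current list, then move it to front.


MTF encoding:
'a': index 0 in ['a', 'c', 'd', 'e'] -> ['a', 'c', 'd', 'e']
'e': index 3 in ['a', 'c', 'd', 'e'] -> ['e', 'a', 'c', 'd']
'c': index 2 in ['e', 'a', 'c', 'd'] -> ['c', 'e', 'a', 'd']
'c': index 0 in ['c', 'e', 'a', 'd'] -> ['c', 'e', 'a', 'd']
'e': index 1 in ['c', 'e', 'a', 'd'] -> ['e', 'c', 'a', 'd']
'c': index 1 in ['e', 'c', 'a', 'd'] -> ['c', 'e', 'a', 'd']
'd': index 3 in ['c', 'e', 'a', 'd'] -> ['d', 'c', 'e', 'a']
'e': index 2 in ['d', 'c', 'e', 'a'] -> ['e', 'd', 'c', 'a']
'd': index 1 in ['e', 'd', 'c', 'a'] -> ['d', 'e', 'c', 'a']
'd': index 0 in ['d', 'e', 'c', 'a'] -> ['d', 'e', 'c', 'a']


Output: [0, 3, 2, 0, 1, 1, 3, 2, 1, 0]


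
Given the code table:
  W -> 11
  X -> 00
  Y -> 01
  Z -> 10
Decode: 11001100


Decoding:
11 -> W
00 -> X
11 -> W
00 -> X


Result: WXWX


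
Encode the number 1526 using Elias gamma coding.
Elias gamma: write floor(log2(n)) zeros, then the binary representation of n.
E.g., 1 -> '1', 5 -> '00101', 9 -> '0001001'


num_bits = floor(log2(1526)) + 1 = 11
leading_zeros = num_bits - 1 = 10
binary(1526) = 10111110110

Elias gamma(1526) = '0000000000' + '10111110110' = 000000000010111110110 (21 bits)
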